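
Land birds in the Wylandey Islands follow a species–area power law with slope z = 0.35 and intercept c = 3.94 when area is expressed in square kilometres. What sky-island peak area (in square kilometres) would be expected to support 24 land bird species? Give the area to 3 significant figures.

24 = 3.94 × A^0.35  ⇒  A^0.35 = 24/3.94 = 6.091
ln A = ln(6.091) / 0.35 = 1.8069 / 0.35 = 5.1625
A = e^5.1625 ≈ 174.6 square kilometres

175 square kilometres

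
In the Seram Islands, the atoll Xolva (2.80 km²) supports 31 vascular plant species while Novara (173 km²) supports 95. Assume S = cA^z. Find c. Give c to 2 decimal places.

23.44

z = ln(S₂/S₁) / ln(A₂/A₁) = ln(95/31) / ln(173/2.8) = 1.1199 / 4.1237 = 0.2716
c = S₁ / A₁^z = 31 / 2.8^0.2716 = 31 / 1.323 = 23.44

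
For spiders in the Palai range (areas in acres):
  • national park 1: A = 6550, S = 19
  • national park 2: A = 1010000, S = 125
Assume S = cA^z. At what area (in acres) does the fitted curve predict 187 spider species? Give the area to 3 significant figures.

z = ln(125/19) / ln(1010000/6550) = 1.8839 / 5.0382 = 0.3739
c = 19 / 6550^0.3739 = 19 / 26.73 = 0.7109
A = (187/0.7109)^(1/0.3739) ⇒ ln A = ln(263.1)/0.3739 = 14.9027
A = e^14.9027 ≈ 2965917 acres

2970000 acres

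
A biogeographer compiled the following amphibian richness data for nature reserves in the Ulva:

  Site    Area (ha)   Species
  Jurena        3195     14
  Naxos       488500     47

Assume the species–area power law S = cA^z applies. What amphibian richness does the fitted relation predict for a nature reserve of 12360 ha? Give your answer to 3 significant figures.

z = ln(47/14) / ln(488500/3195) = 1.2111 / 5.0298 = 0.2408
c = 14 / 3195^0.2408 = 14 / 6.98 = 2.006
S₃ = 2.006 × 12360^0.2408 = 2.006 × 9.667 ≈ 19.39

19.4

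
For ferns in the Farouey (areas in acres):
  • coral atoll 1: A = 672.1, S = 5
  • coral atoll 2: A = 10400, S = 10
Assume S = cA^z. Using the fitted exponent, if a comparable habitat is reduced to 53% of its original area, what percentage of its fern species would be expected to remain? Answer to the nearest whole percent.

z = ln(10/5) / ln(10400/672.1) = 0.6931 / 2.7392 = 0.2531
S_new/S_old = (A_new/A_old)^z = 0.53^0.2531 = exp(0.2531 × -0.6349) = 0.8516

85%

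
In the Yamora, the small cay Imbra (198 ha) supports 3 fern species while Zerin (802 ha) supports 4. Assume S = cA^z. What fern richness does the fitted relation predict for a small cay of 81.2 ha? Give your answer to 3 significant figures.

z = ln(4/3) / ln(802/198) = 0.2877 / 1.3988 = 0.2057
c = 3 / 198^0.2057 = 3 / 2.967 = 1.011
S₃ = 1.011 × 81.2^0.2057 = 1.011 × 2.47 ≈ 2.498

2.50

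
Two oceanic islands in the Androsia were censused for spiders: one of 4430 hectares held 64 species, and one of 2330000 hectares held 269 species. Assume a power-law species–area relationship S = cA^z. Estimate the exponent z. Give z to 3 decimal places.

0.229

Taking logs: ln S = ln c + z ln A, so z = (ln S₂ − ln S₁)/(ln A₂ − ln A₁).
z = ln(269/64) / ln(2330000/4430) = ln(4.203) / ln(526) = 1.4358 / 6.2652 = 0.2292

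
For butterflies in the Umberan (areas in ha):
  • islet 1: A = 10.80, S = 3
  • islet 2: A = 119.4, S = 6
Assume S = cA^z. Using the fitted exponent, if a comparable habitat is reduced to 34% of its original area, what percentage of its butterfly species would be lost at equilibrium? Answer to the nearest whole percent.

z = ln(6/3) / ln(119.4/10.8) = 0.6931 / 2.4029 = 0.2885
S_new/S_old = (A_new/A_old)^z = 0.34^0.2885 = exp(0.2885 × -1.0788) = 0.7326
Fraction lost = 1 − 0.7326 = 0.2674

27%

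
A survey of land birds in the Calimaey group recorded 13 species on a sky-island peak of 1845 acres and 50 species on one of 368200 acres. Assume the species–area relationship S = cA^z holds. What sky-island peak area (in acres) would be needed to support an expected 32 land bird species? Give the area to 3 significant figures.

z = ln(50/13) / ln(368200/1845) = 1.3471 / 5.2961 = 0.2543
c = 13 / 1845^0.2543 = 13 / 6.772 = 1.92
A = (32/1.92)^(1/0.2543) ⇒ ln A = ln(16.67)/0.2543 = 11.0618
A = e^11.0618 ≈ 63689 acres

63700 acres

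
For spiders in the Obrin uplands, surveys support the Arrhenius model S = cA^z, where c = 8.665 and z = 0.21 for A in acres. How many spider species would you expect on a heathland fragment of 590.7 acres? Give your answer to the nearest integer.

33 species

S = 8.665 × 590.7^0.21
ln S = ln 8.665 + 0.21 × ln 590.7 = 2.1593 + 0.21 × 6.3813 = 3.4994
S = e^3.4994 ≈ 33.09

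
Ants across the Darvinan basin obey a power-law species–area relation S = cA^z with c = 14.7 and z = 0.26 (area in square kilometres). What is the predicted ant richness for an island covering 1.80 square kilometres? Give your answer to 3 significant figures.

17.1

S = 14.7 × 1.8^0.26
ln S = ln 14.7 + 0.26 × ln 1.8 = 2.6878 + 0.26 × 0.5878 = 2.8407
S = e^2.8407 ≈ 17.13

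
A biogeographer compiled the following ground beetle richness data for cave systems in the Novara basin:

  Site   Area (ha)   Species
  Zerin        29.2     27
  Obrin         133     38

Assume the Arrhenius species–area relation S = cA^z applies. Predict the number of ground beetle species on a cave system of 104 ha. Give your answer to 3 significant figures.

36.0

z = ln(38/27) / ln(133/29.2) = 0.3417 / 1.5162 = 0.2254
c = 27 / 29.2^0.2254 = 27 / 2.139 = 12.62
S₃ = 12.62 × 104^0.2254 = 12.62 × 2.849 ≈ 35.95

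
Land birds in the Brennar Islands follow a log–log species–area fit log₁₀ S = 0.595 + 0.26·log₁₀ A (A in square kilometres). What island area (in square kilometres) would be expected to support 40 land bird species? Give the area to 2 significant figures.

40 = 3.936 × A^0.26  ⇒  A^0.26 = 40/3.936 = 10.16
ln A = ln(10.16) / 0.26 = 2.3188 / 0.26 = 8.9186
A = e^8.9186 ≈ 7470 square kilometres

7500 square kilometres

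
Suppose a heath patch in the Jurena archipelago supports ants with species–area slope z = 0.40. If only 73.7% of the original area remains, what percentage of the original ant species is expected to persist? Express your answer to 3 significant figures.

88.5%

S_new/S_old = (A_new/A_old)^z = 0.737^0.4
= exp(0.4 × ln 0.737) = exp(0.4 × -0.3052) = exp(-0.1221) ≈ 0.8851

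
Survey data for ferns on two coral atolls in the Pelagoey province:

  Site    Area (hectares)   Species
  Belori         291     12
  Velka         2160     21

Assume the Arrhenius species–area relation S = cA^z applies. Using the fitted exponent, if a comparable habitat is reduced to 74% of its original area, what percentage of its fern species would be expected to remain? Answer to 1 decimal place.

91.9%

z = ln(21/12) / ln(2160/291) = 0.5596 / 2.0045 = 0.2792
S_new/S_old = (A_new/A_old)^z = 0.74^0.2792 = exp(0.2792 × -0.3011) = 0.9194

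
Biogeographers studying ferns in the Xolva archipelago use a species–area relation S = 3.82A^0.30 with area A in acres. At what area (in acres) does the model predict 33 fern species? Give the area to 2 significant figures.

1300 acres

33 = 3.82 × A^0.3  ⇒  A^0.3 = 33/3.82 = 8.639
ln A = ln(8.639) / 0.3 = 2.1563 / 0.3 = 7.1875
A = e^7.1875 ≈ 1323 acres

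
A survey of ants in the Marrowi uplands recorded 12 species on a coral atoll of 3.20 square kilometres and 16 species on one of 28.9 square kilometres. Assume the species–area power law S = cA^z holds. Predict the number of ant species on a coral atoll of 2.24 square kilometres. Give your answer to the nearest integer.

11

z = ln(16/12) / ln(28.9/3.2) = 0.2877 / 2.2007 = 0.1307
c = 12 / 3.2^0.1307 = 12 / 1.164 = 10.31
S₃ = 10.31 × 2.24^0.1307 = 10.31 × 1.111 ≈ 11.45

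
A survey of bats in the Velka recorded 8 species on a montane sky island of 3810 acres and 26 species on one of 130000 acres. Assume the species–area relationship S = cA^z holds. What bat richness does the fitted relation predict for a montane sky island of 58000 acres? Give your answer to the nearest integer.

z = ln(26/8) / ln(130000/3810) = 1.1787 / 3.5299 = 0.3339
c = 8 / 3810^0.3339 = 8 / 15.69 = 0.5098
S₃ = 0.5098 × 58000^0.3339 = 0.5098 × 38.95 ≈ 19.86

20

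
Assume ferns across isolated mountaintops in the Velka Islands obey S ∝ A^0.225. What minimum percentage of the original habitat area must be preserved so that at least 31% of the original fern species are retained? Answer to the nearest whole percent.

1%

Need (A_new/A_old)^0.225 = 0.31, so A_new/A_old = 0.31^(1/0.225) = 0.31^4.444
ln(A_new/A_old) = ln 0.31 / 0.225 = -1.1712 / 0.225 = -5.2053
A_new/A_old = e^-5.2053 ≈ 0.005488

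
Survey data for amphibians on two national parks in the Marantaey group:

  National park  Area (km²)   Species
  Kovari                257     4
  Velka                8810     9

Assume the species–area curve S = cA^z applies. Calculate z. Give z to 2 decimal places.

0.23

Taking logs: ln S = ln c + z ln A, so z = (ln S₂ − ln S₁)/(ln A₂ − ln A₁).
z = ln(9/4) / ln(8810/257) = ln(2.25) / ln(34.28) = 0.8109 / 3.5346 = 0.2294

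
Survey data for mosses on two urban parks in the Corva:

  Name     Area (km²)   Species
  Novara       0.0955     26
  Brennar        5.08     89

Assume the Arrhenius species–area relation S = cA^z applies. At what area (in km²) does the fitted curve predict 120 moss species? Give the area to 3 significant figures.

z = ln(89/26) / ln(5.08/0.0955) = 1.2305 / 3.9739 = 0.3097
c = 26 / 0.0955^0.3097 = 26 / 0.4832 = 53.8
A = (120/53.8)^(1/0.3097) ⇒ ln A = ln(2.23)/0.3097 = 2.5904
A = e^2.5904 ≈ 13.34 km²

13.3 km²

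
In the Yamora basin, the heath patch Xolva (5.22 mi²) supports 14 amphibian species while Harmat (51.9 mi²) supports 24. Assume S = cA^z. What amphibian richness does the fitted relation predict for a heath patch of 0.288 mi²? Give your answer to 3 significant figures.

7.09

z = ln(24/14) / ln(51.9/5.22) = 0.5390 / 2.2968 = 0.2347
c = 14 / 5.22^0.2347 = 14 / 1.474 = 9.5
S₃ = 9.5 × 0.288^0.2347 = 9.5 × 0.7467 ≈ 7.093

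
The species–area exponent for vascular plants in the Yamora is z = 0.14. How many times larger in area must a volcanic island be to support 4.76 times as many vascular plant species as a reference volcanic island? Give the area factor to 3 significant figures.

69200

(A₂/A₁)^0.14 = 4.76, so A₂/A₁ = 4.76^(1/0.14) = 4.76^7.143
ln(A₂/A₁) = ln 4.76 / 0.14 = 1.5602 / 0.14 = 11.1446
A₂/A₁ = e^11.1446 ≈ 69191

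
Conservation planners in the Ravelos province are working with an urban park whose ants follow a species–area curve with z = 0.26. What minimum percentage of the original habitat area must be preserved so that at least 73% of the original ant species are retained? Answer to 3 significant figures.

Need (A_new/A_old)^0.26 = 0.73, so A_new/A_old = 0.73^(1/0.26) = 0.73^3.846
ln(A_new/A_old) = ln 0.73 / 0.26 = -0.3147 / 0.26 = -1.2104
A_new/A_old = e^-1.2104 ≈ 0.2981

29.8%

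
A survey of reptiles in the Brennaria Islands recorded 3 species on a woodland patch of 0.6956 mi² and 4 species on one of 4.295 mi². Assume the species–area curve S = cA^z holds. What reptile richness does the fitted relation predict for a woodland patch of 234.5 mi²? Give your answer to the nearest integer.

z = ln(4/3) / ln(4.295/0.6956) = 0.2877 / 1.8204 = 0.1580
c = 3 / 0.6956^0.1580 = 3 / 0.9443 = 3.177
S₃ = 3.177 × 234.5^0.1580 = 3.177 × 2.369 ≈ 7.526

8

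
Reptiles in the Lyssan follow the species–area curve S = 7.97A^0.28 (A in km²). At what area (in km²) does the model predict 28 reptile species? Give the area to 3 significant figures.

28 = 7.97 × A^0.28  ⇒  A^0.28 = 28/7.97 = 3.513
ln A = ln(3.513) / 0.28 = 1.2565 / 0.28 = 4.4876
A = e^4.4876 ≈ 88.91 km²

88.9 km²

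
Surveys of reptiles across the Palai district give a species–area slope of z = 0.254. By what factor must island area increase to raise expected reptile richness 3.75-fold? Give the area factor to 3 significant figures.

(A₂/A₁)^0.254 = 3.75, so A₂/A₁ = 3.75^(1/0.254) = 3.75^3.937
ln(A₂/A₁) = ln 3.75 / 0.254 = 1.3218 / 0.254 = 5.2038
A₂/A₁ = e^5.2038 ≈ 182

182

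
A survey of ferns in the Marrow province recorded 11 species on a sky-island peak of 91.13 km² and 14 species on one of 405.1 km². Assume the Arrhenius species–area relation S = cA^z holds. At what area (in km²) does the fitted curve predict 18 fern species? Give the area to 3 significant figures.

1920 km²

z = ln(14/11) / ln(405.1/91.13) = 0.2412 / 1.4918 = 0.1617
c = 11 / 91.13^0.1617 = 11 / 2.074 = 5.304
A = (18/5.304)^(1/0.1617) ⇒ ln A = ln(3.394)/0.1617 = 7.5588
A = e^7.5588 ≈ 1918 km²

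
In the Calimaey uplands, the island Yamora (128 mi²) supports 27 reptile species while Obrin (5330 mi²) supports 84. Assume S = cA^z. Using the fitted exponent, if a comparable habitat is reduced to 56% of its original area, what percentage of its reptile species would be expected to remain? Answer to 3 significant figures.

z = ln(84/27) / ln(5330/128) = 1.1350 / 3.7291 = 0.3044
S_new/S_old = (A_new/A_old)^z = 0.56^0.3044 = exp(0.3044 × -0.5798) = 0.8382

83.8%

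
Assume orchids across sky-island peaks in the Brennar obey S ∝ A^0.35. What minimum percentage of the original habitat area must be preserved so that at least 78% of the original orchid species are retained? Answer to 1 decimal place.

49.2%

Need (A_new/A_old)^0.35 = 0.78, so A_new/A_old = 0.78^(1/0.35) = 0.78^2.857
ln(A_new/A_old) = ln 0.78 / 0.35 = -0.2485 / 0.35 = -0.7099
A_new/A_old = e^-0.7099 ≈ 0.4917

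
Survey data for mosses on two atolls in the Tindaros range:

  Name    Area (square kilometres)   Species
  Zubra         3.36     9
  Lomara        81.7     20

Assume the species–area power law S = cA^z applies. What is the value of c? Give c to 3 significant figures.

6.65

z = ln(S₂/S₁) / ln(A₂/A₁) = ln(20/9) / ln(81.7/3.36) = 0.7985 / 3.1911 = 0.2502
c = S₁ / A₁^z = 9 / 3.36^0.2502 = 9 / 1.354 = 6.646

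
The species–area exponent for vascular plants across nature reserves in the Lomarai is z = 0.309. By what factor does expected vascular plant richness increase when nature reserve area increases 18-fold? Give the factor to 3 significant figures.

S₂/S₁ = (A₂/A₁)^z = 18^0.309
ln(S₂/S₁) = 0.309 × ln 18 = 0.309 × 2.8904 = 0.8931
S₂/S₁ = e^0.8931 ≈ 2.443

2.44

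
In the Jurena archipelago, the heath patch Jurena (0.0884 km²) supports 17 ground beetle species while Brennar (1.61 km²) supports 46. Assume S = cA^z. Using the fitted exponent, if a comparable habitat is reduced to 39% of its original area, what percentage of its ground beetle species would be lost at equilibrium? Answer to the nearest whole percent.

28%

z = ln(46/17) / ln(1.61/0.0884) = 0.9954 / 2.9021 = 0.3430
S_new/S_old = (A_new/A_old)^z = 0.39^0.3430 = exp(0.3430 × -0.9416) = 0.724
Fraction lost = 1 − 0.724 = 0.276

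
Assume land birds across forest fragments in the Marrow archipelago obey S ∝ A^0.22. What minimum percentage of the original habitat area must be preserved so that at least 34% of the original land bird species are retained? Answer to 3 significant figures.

Need (A_new/A_old)^0.22 = 0.34, so A_new/A_old = 0.34^(1/0.22) = 0.34^4.545
ln(A_new/A_old) = ln 0.34 / 0.22 = -1.0788 / 0.22 = -4.9037
A_new/A_old = e^-4.9037 ≈ 0.007419

0.742%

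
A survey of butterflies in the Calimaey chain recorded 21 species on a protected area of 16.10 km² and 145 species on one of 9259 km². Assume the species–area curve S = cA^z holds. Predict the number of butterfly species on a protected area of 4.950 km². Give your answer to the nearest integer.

15

z = ln(145/21) / ln(9259/16.1) = 1.9322 / 6.3545 = 0.3041
c = 21 / 16.1^0.3041 = 21 / 2.328 = 9.021
S₃ = 9.021 × 4.95^0.3041 = 9.021 × 1.626 ≈ 14.67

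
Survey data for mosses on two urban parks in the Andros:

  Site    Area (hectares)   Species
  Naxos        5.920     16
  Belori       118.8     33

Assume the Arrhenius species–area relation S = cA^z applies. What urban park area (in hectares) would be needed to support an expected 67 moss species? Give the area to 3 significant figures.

z = ln(33/16) / ln(118.8/5.92) = 0.7239 / 2.9991 = 0.2414
c = 16 / 5.92^0.2414 = 16 / 1.536 = 10.42
A = (67/10.42)^(1/0.2414) ⇒ ln A = ln(6.432)/0.2414 = 7.7114
A = e^7.7114 ≈ 2234 hectares

2230 hectares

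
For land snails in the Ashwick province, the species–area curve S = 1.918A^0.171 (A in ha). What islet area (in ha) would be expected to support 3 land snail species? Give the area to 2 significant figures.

14 ha

3 = 1.918 × A^0.171  ⇒  A^0.171 = 3/1.918 = 1.564
ln A = ln(1.564) / 0.171 = 0.4473 / 0.171 = 2.6160
A = e^2.6160 ≈ 13.68 ha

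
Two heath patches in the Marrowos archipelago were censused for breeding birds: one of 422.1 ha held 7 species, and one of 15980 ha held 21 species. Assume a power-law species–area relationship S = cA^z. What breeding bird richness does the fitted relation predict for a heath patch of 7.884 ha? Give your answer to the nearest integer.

2

z = ln(21/7) / ln(15980/422.1) = 1.0986 / 3.6339 = 0.3023
c = 7 / 422.1^0.3023 = 7 / 6.219 = 1.126
S₃ = 1.126 × 7.884^0.3023 = 1.126 × 1.867 ≈ 2.101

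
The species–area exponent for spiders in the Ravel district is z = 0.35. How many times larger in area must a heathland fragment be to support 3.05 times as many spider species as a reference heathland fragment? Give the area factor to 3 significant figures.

(A₂/A₁)^0.35 = 3.05, so A₂/A₁ = 3.05^(1/0.35) = 3.05^2.857
ln(A₂/A₁) = ln 3.05 / 0.35 = 1.1151 / 0.35 = 3.1861
A₂/A₁ = e^3.1861 ≈ 24.19

24.2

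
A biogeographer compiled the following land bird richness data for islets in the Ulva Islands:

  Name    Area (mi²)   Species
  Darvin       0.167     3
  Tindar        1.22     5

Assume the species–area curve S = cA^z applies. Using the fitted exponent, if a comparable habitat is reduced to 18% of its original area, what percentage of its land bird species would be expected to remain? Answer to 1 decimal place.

z = ln(5/3) / ln(1.22/0.167) = 0.5108 / 1.9886 = 0.2569
S_new/S_old = (A_new/A_old)^z = 0.18^0.2569 = exp(0.2569 × -1.7148) = 0.6437

64.4%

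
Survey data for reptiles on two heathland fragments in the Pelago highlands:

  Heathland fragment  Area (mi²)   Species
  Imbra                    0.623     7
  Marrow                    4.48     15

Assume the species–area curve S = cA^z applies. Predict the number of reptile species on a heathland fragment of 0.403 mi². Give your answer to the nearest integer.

6

z = ln(15/7) / ln(4.48/0.623) = 0.7621 / 1.9728 = 0.3863
c = 7 / 0.623^0.3863 = 7 / 0.8329 = 8.404
S₃ = 8.404 × 0.403^0.3863 = 8.404 × 0.7039 ≈ 5.916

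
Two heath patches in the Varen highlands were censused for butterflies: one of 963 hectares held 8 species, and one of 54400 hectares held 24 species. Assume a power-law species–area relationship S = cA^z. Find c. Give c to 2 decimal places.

1.23

z = ln(S₂/S₁) / ln(A₂/A₁) = ln(24/8) / ln(54400/963) = 1.0986 / 4.0341 = 0.2723
c = S₁ / A₁^z = 8 / 963^0.2723 = 8 / 6.494 = 1.232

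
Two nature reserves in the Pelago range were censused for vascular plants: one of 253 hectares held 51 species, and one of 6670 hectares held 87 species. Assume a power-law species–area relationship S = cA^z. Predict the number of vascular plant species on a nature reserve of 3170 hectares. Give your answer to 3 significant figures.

77.1

z = ln(87/51) / ln(6670/253) = 0.5341 / 3.2720 = 0.1632
c = 51 / 253^0.1632 = 51 / 2.468 = 20.67
S₃ = 20.67 × 3170^0.1632 = 20.67 × 3.728 ≈ 77.05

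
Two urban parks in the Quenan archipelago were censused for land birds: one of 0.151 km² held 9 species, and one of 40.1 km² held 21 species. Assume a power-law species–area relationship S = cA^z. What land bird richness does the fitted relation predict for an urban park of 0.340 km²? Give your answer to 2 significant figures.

z = ln(21/9) / ln(40.1/0.151) = 0.8473 / 5.5819 = 0.1518
c = 9 / 0.151^0.1518 = 9 / 0.7505 = 11.99
S₃ = 11.99 × 0.34^0.1518 = 11.99 × 0.8489 ≈ 10.18

10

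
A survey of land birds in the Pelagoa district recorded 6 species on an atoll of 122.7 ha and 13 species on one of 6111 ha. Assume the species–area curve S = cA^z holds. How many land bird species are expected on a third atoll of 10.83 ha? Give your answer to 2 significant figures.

3.7

z = ln(13/6) / ln(6111/122.7) = 0.7732 / 3.9081 = 0.1978
c = 6 / 122.7^0.1978 = 6 / 2.59 = 2.317
S₃ = 2.317 × 10.83^0.1978 = 2.317 × 1.602 ≈ 3.712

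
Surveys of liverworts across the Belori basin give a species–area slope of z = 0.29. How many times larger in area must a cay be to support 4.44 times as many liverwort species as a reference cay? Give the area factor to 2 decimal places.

170.75

(A₂/A₁)^0.29 = 4.44, so A₂/A₁ = 4.44^(1/0.29) = 4.44^3.448
ln(A₂/A₁) = ln 4.44 / 0.29 = 1.4907 / 0.29 = 5.1402
A₂/A₁ = e^5.1402 ≈ 170.7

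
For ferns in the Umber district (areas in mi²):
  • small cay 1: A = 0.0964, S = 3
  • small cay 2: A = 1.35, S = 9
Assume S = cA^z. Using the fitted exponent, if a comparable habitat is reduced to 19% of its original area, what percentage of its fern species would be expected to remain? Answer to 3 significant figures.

z = ln(9/3) / ln(1.35/0.0964) = 1.0986 / 2.6394 = 0.4162
S_new/S_old = (A_new/A_old)^z = 0.19^0.4162 = exp(0.4162 × -1.6607) = 0.5009

50.1%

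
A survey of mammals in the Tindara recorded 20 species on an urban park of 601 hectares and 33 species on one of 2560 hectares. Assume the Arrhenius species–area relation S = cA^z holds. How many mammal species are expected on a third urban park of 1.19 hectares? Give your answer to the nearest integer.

2

z = ln(33/20) / ln(2560/601) = 0.5008 / 1.4492 = 0.3456
c = 20 / 601^0.3456 = 20 / 9.126 = 2.192
S₃ = 2.192 × 1.19^0.3456 = 2.192 × 1.062 ≈ 2.327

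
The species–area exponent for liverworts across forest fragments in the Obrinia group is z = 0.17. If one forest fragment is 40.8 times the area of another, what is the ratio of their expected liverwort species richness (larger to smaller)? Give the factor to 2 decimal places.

1.88

S₂/S₁ = (A₂/A₁)^z = 40.8^0.17
ln(S₂/S₁) = 0.17 × ln 40.8 = 0.17 × 3.7087 = 0.6305
S₂/S₁ = e^0.6305 ≈ 1.879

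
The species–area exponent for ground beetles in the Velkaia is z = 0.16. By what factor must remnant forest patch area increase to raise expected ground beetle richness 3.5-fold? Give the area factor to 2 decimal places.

2514.35

(A₂/A₁)^0.16 = 3.5, so A₂/A₁ = 3.5^(1/0.16) = 3.5^6.25
ln(A₂/A₁) = ln 3.5 / 0.16 = 1.2528 / 0.16 = 7.8298
A₂/A₁ = e^7.8298 ≈ 2514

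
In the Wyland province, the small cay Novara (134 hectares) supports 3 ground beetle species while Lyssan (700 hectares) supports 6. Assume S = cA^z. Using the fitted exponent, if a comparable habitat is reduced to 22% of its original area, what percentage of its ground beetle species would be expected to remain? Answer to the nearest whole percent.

z = ln(6/3) / ln(700/134) = 0.6931 / 1.6532 = 0.4193
S_new/S_old = (A_new/A_old)^z = 0.22^0.4193 = exp(0.4193 × -1.5141) = 0.53

53%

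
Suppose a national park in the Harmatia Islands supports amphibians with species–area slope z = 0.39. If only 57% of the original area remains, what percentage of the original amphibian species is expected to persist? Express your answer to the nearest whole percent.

S_new/S_old = (A_new/A_old)^z = 0.57^0.39
= exp(0.39 × ln 0.57) = exp(0.39 × -0.5621) = exp(-0.2192) ≈ 0.8031

80%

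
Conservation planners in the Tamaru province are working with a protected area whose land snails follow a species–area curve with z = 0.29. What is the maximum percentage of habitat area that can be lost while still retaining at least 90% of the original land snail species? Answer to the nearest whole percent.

30%

Need (A_new/A_old)^0.29 = 0.9, so A_new/A_old = 0.9^(1/0.29) = 0.9^3.448
ln(A_new/A_old) = ln 0.9 / 0.29 = -0.1054 / 0.29 = -0.3633
A_new/A_old = e^-0.3633 ≈ 0.6954
Fraction that can be lost = 1 − 0.6954 = 0.3046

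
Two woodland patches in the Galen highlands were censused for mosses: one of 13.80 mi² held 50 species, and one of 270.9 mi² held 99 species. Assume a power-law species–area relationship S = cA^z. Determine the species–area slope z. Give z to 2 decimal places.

0.23

Taking logs: ln S = ln c + z ln A, so z = (ln S₂ − ln S₁)/(ln A₂ − ln A₁).
z = ln(99/50) / ln(270.9/13.8) = ln(1.98) / ln(19.63) = 0.6831 / 2.9771 = 0.2295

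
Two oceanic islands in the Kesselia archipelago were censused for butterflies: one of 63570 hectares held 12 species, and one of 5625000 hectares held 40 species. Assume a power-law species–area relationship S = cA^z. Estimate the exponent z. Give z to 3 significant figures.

Taking logs: ln S = ln c + z ln A, so z = (ln S₂ − ln S₁)/(ln A₂ − ln A₁).
z = ln(40/12) / ln(5625000/63570) = ln(3.333) / ln(88.49) = 1.2040 / 4.4828 = 0.2686

0.269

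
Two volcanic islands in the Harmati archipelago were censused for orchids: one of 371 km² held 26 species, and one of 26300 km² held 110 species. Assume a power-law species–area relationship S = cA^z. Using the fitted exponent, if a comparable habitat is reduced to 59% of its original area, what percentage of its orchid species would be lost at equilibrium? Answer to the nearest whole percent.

z = ln(110/26) / ln(26300/371) = 1.4424 / 4.2611 = 0.3385
S_new/S_old = (A_new/A_old)^z = 0.59^0.3385 = exp(0.3385 × -0.5276) = 0.8364
Fraction lost = 1 − 0.8364 = 0.1636

16%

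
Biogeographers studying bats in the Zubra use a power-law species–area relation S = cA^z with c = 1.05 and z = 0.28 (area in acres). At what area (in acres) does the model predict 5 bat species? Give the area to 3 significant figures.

5 = 1.05 × A^0.28  ⇒  A^0.28 = 5/1.05 = 4.762
ln A = ln(4.762) / 0.28 = 1.5606 / 0.28 = 5.5737
A = e^5.5737 ≈ 263.4 acres

263 acres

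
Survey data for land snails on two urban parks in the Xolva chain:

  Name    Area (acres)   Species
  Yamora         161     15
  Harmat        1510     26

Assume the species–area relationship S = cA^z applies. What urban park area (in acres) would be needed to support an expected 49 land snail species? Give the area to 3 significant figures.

19900 acres

z = ln(26/15) / ln(1510/161) = 0.5500 / 2.2385 = 0.2457
c = 15 / 161^0.2457 = 15 / 3.486 = 4.303
A = (49/4.303)^(1/0.2457) ⇒ ln A = ln(11.39)/0.2457 = 9.8989
A = e^9.8989 ≈ 19908 acres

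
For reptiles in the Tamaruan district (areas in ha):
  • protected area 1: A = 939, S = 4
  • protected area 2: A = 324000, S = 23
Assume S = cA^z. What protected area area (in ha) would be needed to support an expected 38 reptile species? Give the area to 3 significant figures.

1730000 ha

z = ln(23/4) / ln(324000/939) = 1.7492 / 5.8437 = 0.2993
c = 4 / 939^0.2993 = 4 / 7.759 = 0.5155
A = (38/0.5155)^(1/0.2993) ⇒ ln A = ln(73.71)/0.2993 = 14.3659
A = e^14.3659 ≈ 1733885 ha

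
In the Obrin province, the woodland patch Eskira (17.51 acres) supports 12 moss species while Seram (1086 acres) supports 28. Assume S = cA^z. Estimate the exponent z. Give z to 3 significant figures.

Taking logs: ln S = ln c + z ln A, so z = (ln S₂ − ln S₁)/(ln A₂ − ln A₁).
z = ln(28/12) / ln(1086/17.51) = ln(2.333) / ln(62.02) = 0.8473 / 4.1275 = 0.2053

0.205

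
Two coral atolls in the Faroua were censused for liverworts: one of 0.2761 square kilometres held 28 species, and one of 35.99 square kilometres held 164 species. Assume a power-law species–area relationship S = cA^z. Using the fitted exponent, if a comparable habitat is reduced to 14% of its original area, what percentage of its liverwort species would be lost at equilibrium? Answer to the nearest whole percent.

z = ln(164/28) / ln(35.99/0.2761) = 1.7677 / 4.8702 = 0.3630
S_new/S_old = (A_new/A_old)^z = 0.14^0.3630 = exp(0.3630 × -1.9661) = 0.4899
Fraction lost = 1 − 0.4899 = 0.5101

51%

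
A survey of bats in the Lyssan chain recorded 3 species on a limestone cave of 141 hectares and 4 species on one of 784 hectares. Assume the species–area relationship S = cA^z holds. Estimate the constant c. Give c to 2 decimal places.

z = ln(S₂/S₁) / ln(A₂/A₁) = ln(4/3) / ln(784/141) = 0.2877 / 1.7156 = 0.1677
c = S₁ / A₁^z = 3 / 141^0.1677 = 3 / 2.293 = 1.308

1.31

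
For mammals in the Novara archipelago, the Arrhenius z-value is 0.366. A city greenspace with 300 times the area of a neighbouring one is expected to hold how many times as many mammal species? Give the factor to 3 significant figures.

8.07

S₂/S₁ = (A₂/A₁)^z = 300^0.366
ln(S₂/S₁) = 0.366 × ln 300 = 0.366 × 5.7038 = 2.0876
S₂/S₁ = e^2.0876 ≈ 8.065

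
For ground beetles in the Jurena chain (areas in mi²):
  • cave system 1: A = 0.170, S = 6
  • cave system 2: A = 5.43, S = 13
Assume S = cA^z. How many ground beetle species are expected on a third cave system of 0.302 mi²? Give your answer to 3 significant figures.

z = ln(13/6) / ln(5.43/0.17) = 0.7732 / 3.4639 = 0.2232
c = 6 / 0.17^0.2232 = 6 / 0.6733 = 8.911
S₃ = 8.911 × 0.302^0.2232 = 8.911 × 0.7655 ≈ 6.821

6.82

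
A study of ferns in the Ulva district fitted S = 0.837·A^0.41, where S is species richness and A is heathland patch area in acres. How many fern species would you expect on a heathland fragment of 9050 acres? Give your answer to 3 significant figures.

S = 0.837 × 9050^0.41 = 0.837 × 41.9 ≈ 35.07

35.1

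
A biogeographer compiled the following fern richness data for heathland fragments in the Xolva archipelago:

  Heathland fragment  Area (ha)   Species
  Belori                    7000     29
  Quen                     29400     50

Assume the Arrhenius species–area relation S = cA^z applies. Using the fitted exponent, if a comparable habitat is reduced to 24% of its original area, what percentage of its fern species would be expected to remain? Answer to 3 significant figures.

58.2%

z = ln(50/29) / ln(29400/7000) = 0.5447 / 1.4351 = 0.3796
S_new/S_old = (A_new/A_old)^z = 0.24^0.3796 = exp(0.3796 × -1.4271) = 0.5818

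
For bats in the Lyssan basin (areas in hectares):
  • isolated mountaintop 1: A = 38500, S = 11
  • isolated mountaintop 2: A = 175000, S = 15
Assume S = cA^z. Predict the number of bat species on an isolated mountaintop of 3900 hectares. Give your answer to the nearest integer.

7

z = ln(15/11) / ln(175000/38500) = 0.3102 / 1.5141 = 0.2048
c = 11 / 38500^0.2048 = 11 / 8.695 = 1.265
S₃ = 1.265 × 3900^0.2048 = 1.265 × 5.44 ≈ 6.882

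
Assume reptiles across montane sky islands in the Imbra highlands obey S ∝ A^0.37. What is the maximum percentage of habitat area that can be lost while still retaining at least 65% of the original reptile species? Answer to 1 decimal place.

Need (A_new/A_old)^0.37 = 0.65, so A_new/A_old = 0.65^(1/0.37) = 0.65^2.703
ln(A_new/A_old) = ln 0.65 / 0.37 = -0.4308 / 0.37 = -1.1643
A_new/A_old = e^-1.1643 ≈ 0.3121
Fraction that can be lost = 1 − 0.3121 = 0.6879

68.8%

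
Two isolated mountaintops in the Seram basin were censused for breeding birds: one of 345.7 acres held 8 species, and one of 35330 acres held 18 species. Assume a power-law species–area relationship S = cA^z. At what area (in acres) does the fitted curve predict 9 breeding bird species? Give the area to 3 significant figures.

677 acres

z = ln(18/8) / ln(35330/345.7) = 0.8109 / 4.6269 = 0.1753
c = 8 / 345.7^0.1753 = 8 / 2.786 = 2.872
A = (9/2.872)^(1/0.1753) ⇒ ln A = ln(3.134)/0.1753 = 6.5176
A = e^6.5176 ≈ 677 acres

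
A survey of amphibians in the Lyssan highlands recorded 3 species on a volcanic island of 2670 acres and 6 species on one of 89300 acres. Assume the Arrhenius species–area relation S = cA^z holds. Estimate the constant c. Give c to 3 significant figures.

0.632

z = ln(S₂/S₁) / ln(A₂/A₁) = ln(6/3) / ln(89300/2670) = 0.6931 / 3.5099 = 0.1975
c = S₁ / A₁^z = 3 / 2670^0.1975 = 3 / 4.75 = 0.6316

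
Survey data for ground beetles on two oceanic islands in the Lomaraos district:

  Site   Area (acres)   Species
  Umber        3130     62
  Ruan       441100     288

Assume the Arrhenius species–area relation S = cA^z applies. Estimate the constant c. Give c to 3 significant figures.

5.10

z = ln(S₂/S₁) / ln(A₂/A₁) = ln(288/62) / ln(441100/3130) = 1.5358 / 4.9482 = 0.3104
c = S₁ / A₁^z = 62 / 3130^0.3104 = 62 / 12.16 = 5.099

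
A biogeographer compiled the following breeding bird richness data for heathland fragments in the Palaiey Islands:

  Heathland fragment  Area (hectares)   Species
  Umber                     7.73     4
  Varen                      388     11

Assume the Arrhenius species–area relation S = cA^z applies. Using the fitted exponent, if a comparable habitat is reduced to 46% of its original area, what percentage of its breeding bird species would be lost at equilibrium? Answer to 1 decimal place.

z = ln(11/4) / ln(388/7.73) = 1.0116 / 3.9159 = 0.2583
S_new/S_old = (A_new/A_old)^z = 0.46^0.2583 = exp(0.2583 × -0.7765) = 0.8182
Fraction lost = 1 − 0.8182 = 0.1818

18.2%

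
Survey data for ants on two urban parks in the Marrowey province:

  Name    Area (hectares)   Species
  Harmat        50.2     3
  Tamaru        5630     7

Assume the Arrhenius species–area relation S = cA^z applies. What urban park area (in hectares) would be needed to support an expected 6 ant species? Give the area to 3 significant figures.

z = ln(7/3) / ln(5630/50.2) = 0.8473 / 4.7198 = 0.1795
c = 3 / 50.2^0.1795 = 3 / 2.02 = 1.485
A = (6/1.485)^(1/0.1795) ⇒ ln A = ln(4.04)/0.1795 = 7.7772
A = e^7.7772 ≈ 2386 hectares

2390 hectares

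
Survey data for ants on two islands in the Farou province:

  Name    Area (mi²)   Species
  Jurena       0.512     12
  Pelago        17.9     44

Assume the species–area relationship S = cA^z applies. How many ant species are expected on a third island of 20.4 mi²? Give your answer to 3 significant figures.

z = ln(44/12) / ln(17.9/0.512) = 1.2993 / 3.5542 = 0.3656
c = 12 / 0.512^0.3656 = 12 / 0.7829 = 15.33
S₃ = 15.33 × 20.4^0.3656 = 15.33 × 3.011 ≈ 46.15

46.2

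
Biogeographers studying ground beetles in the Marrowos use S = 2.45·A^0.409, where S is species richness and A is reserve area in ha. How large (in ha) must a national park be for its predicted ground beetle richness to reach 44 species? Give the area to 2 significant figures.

44 = 2.45 × A^0.409  ⇒  A^0.409 = 44/2.45 = 17.96
ln A = ln(17.96) / 0.409 = 2.8881 / 0.409 = 7.0614
A = e^7.0614 ≈ 1166 ha

1200 ha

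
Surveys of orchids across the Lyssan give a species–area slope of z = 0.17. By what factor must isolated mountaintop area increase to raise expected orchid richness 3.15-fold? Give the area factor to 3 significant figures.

(A₂/A₁)^0.17 = 3.15, so A₂/A₁ = 3.15^(1/0.17) = 3.15^5.882
ln(A₂/A₁) = ln 3.15 / 0.17 = 1.1474 / 0.17 = 6.7494
A₂/A₁ = e^6.7494 ≈ 853.6

854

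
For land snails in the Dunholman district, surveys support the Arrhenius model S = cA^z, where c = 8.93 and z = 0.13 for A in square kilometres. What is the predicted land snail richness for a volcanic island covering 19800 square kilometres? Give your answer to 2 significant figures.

S = 8.93 × 19800^0.13
ln S = ln 8.93 + 0.13 × ln 19800 = 2.1894 + 0.13 × 9.8934 = 3.4756
S = e^3.4756 ≈ 32.32

32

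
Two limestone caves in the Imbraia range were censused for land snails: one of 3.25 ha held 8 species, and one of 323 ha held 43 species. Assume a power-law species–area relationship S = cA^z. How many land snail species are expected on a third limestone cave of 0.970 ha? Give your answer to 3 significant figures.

z = ln(43/8) / ln(323/3.25) = 1.6818 / 4.5990 = 0.3657
c = 8 / 3.25^0.3657 = 8 / 1.539 = 5.199
S₃ = 5.199 × 0.97^0.3657 = 5.199 × 0.9889 ≈ 5.141

5.14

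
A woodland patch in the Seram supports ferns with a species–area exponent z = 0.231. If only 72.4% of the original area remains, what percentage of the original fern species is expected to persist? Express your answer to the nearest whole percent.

93%

S_new/S_old = (A_new/A_old)^z = 0.724^0.231
= exp(0.231 × ln 0.724) = exp(0.231 × -0.3230) = exp(-0.0746) ≈ 0.9281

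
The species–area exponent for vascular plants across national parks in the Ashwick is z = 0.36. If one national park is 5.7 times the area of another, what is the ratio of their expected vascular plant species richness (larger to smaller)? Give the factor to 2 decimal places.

1.87

S₂/S₁ = (A₂/A₁)^z = 5.7^0.36
ln(S₂/S₁) = 0.36 × ln 5.7 = 0.36 × 1.7405 = 0.6266
S₂/S₁ = e^0.6266 ≈ 1.871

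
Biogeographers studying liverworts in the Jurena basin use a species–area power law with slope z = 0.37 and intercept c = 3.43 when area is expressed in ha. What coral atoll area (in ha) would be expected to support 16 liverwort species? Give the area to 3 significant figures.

16 = 3.43 × A^0.37  ⇒  A^0.37 = 16/3.43 = 4.665
ln A = ln(4.665) / 0.37 = 1.5400 / 0.37 = 4.1622
A = e^4.1622 ≈ 64.22 ha

64.2 ha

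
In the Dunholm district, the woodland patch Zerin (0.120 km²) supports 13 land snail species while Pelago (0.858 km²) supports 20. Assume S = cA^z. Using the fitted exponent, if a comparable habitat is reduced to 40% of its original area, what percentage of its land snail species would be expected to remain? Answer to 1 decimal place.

81.8%

z = ln(20/13) / ln(0.858/0.12) = 0.4308 / 1.9671 = 0.2190
S_new/S_old = (A_new/A_old)^z = 0.4^0.2190 = exp(0.2190 × -0.9163) = 0.8182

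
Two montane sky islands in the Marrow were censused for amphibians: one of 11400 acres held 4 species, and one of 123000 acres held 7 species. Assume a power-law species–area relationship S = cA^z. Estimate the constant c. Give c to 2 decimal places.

z = ln(S₂/S₁) / ln(A₂/A₁) = ln(7/4) / ln(123000/11400) = 0.5596 / 2.3786 = 0.2353
c = S₁ / A₁^z = 4 / 11400^0.2353 = 4 / 9.005 = 0.4442

0.44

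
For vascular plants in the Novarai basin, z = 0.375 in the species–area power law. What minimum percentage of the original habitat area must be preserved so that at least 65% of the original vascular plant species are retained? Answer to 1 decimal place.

31.7%

Need (A_new/A_old)^0.375 = 0.65, so A_new/A_old = 0.65^(1/0.375) = 0.65^2.667
ln(A_new/A_old) = ln 0.65 / 0.375 = -0.4308 / 0.375 = -1.1488
A_new/A_old = e^-1.1488 ≈ 0.317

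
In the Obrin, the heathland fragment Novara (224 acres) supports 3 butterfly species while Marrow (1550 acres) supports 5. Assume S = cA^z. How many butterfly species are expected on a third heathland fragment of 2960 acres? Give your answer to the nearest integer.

z = ln(5/3) / ln(1550/224) = 0.5108 / 1.9344 = 0.2641
c = 3 / 224^0.2641 = 3 / 4.175 = 0.7186
S₃ = 0.7186 × 2960^0.2641 = 0.7186 × 8.255 ≈ 5.932

6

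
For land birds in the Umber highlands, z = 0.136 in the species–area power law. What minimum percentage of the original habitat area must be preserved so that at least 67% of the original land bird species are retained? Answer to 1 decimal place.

Need (A_new/A_old)^0.136 = 0.67, so A_new/A_old = 0.67^(1/0.136) = 0.67^7.353
ln(A_new/A_old) = ln 0.67 / 0.136 = -0.4005 / 0.136 = -2.9447
A_new/A_old = e^-2.9447 ≈ 0.05262

5.3%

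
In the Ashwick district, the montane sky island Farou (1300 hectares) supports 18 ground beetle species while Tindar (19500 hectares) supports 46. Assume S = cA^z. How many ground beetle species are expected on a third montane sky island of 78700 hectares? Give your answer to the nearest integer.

z = ln(46/18) / ln(19500/1300) = 0.9383 / 2.7081 = 0.3465
c = 18 / 1300^0.3465 = 18 / 11.99 = 1.501
S₃ = 1.501 × 78700^0.3465 = 1.501 × 49.7 ≈ 74.59

75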